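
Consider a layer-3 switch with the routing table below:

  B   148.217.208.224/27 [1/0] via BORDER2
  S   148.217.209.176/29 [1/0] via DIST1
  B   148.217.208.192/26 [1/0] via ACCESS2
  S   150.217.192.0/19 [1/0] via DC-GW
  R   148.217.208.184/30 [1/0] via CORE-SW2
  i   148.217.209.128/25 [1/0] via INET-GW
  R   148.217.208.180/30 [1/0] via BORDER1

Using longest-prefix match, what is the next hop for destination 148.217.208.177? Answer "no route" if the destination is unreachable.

no route

No entry's prefix contains 148.217.208.177; there is no default route.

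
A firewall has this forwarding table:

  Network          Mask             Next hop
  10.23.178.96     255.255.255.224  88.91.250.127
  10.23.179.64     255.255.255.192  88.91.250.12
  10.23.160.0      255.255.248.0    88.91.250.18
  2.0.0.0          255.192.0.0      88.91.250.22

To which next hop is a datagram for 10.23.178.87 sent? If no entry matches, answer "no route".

no route

No entry's prefix contains 10.23.178.87; there is no default route.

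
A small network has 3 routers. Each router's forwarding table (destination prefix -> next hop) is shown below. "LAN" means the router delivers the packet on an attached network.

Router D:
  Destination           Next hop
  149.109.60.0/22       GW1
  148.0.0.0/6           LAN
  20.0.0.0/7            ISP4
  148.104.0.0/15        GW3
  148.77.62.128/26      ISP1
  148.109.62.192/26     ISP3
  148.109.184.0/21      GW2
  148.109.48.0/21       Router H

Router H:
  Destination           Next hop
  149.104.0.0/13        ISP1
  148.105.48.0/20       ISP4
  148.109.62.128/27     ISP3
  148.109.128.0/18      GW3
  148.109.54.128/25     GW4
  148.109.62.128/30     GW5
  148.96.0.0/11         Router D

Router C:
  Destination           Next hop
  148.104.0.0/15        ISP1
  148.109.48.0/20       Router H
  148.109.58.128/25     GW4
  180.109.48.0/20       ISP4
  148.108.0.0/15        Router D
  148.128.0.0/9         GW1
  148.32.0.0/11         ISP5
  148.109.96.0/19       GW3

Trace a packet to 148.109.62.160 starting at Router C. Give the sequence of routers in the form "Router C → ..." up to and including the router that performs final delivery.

At Router C: longest match for 148.109.62.160 is 148.109.48.0/20 -> Router H
At Router H: longest match for 148.109.62.160 is 148.96.0.0/11 -> Router D
At Router D: longest match for 148.109.62.160 is 148.0.0.0/6 -> LAN

Router C → Router H → Router D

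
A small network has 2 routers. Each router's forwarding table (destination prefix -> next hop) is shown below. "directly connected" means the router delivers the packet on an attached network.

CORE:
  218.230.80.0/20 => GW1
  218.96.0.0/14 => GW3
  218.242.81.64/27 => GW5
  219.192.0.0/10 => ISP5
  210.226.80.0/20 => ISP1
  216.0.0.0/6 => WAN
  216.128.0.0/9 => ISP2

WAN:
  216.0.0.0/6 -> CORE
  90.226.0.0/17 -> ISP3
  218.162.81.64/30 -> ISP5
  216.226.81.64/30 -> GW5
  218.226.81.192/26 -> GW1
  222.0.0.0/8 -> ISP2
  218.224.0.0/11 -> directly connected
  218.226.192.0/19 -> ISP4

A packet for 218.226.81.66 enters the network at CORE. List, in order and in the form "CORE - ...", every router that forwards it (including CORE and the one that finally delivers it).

At CORE: longest match for 218.226.81.66 is 216.0.0.0/6 -> WAN
At WAN: longest match for 218.226.81.66 is 218.224.0.0/11 -> directly connected

CORE - WAN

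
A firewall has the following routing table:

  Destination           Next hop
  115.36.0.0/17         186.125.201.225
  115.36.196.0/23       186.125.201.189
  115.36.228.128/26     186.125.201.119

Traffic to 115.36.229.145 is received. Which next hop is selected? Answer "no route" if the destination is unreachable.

no route

No entry's prefix contains 115.36.229.145; there is no default route.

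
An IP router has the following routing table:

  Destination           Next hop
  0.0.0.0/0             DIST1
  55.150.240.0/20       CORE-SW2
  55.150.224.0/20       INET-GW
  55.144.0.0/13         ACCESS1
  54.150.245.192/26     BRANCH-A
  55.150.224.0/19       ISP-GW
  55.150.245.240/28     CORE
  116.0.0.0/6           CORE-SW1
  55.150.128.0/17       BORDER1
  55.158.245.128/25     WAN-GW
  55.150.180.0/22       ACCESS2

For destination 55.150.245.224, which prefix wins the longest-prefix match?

55.150.240.0/20

Entries matching 55.150.245.224:
  0.0.0.0/0 (default, matches everything)
  55.144.0.0/13 (55.144.0.0 - 55.151.255.255)
  55.150.128.0/17 (55.150.128.0 - 55.150.255.255)
  55.150.224.0/19 (55.150.224.0 - 55.150.255.255)
  55.150.240.0/20 (55.150.240.0 - 55.150.255.255)
Most specific is 55.150.240.0/20.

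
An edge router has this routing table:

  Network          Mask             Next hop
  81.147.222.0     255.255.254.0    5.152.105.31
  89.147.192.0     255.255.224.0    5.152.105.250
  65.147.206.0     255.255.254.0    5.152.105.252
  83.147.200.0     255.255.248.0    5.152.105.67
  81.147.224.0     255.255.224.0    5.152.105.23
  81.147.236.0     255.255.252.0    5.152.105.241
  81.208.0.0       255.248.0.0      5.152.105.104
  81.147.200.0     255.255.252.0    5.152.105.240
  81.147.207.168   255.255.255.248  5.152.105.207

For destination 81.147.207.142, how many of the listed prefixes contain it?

0

No listed prefix contains 81.147.207.142.
Total matching entries: 0.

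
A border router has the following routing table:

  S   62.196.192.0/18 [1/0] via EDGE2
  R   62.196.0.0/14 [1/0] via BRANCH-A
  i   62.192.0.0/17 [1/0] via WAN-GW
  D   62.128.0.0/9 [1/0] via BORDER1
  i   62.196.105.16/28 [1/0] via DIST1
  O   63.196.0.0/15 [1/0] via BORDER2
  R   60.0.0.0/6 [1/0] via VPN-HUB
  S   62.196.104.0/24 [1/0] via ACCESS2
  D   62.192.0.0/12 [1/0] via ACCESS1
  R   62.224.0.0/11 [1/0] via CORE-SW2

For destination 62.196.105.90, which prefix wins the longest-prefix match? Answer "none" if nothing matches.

62.196.0.0/14

Entries matching 62.196.105.90:
  60.0.0.0/6 (60.0.0.0 - 63.255.255.255)
  62.128.0.0/9 (62.128.0.0 - 62.255.255.255)
  62.192.0.0/12 (62.192.0.0 - 62.207.255.255)
  62.196.0.0/14 (62.196.0.0 - 62.199.255.255)
Most specific is 62.196.0.0/14.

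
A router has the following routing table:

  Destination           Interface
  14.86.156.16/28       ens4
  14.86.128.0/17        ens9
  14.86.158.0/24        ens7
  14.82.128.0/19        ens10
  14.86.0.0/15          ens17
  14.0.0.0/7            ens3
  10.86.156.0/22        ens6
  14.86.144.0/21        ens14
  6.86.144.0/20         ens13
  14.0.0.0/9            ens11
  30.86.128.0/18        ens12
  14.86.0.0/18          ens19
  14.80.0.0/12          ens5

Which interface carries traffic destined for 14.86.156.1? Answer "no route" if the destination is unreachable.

ens9

Routes whose prefix contains 14.86.156.1:
  14.0.0.0/7 (14.0.0.0 - 15.255.255.255) -> ens3
  14.0.0.0/9 (14.0.0.0 - 14.127.255.255) -> ens11
  14.80.0.0/12 (14.80.0.0 - 14.95.255.255) -> ens5
  14.86.0.0/15 (14.86.0.0 - 14.87.255.255) -> ens17
  14.86.128.0/17 (14.86.128.0 - 14.86.255.255) -> ens9
More-specific entries that do NOT match:
  14.86.156.16/28 (14.86.156.16 - 14.86.156.31) does not contain 14.86.156.1
  14.86.158.0/24 (14.86.158.0 - 14.86.158.255) does not contain 14.86.156.1
  10.86.156.0/22 (10.86.156.0 - 10.86.159.255) does not contain 14.86.156.1
  14.86.144.0/21 (14.86.144.0 - 14.86.151.255) does not contain 14.86.156.1
  6.86.144.0/20 (6.86.144.0 - 6.86.159.255) does not contain 14.86.156.1
  14.82.128.0/19 (14.82.128.0 - 14.82.159.255) does not contain 14.86.156.1
  30.86.128.0/18 (30.86.128.0 - 30.86.191.255) does not contain 14.86.156.1
  14.86.0.0/18 (14.86.0.0 - 14.86.63.255) does not contain 14.86.156.1
Longest matching prefix is /17 -> interface ens9.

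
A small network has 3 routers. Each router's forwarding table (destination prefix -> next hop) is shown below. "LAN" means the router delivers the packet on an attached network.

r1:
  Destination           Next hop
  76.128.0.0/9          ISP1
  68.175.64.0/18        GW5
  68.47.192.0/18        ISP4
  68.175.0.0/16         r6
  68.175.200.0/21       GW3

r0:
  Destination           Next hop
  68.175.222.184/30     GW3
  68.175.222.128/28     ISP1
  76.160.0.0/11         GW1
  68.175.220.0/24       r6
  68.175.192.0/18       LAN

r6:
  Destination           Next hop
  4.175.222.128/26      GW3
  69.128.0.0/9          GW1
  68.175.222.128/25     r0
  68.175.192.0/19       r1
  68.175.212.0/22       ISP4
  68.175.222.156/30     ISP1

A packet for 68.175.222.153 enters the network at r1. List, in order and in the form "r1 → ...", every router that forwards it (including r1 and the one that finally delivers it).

r1 → r6 → r0

At r1: longest match for 68.175.222.153 is 68.175.0.0/16 -> r6
At r6: longest match for 68.175.222.153 is 68.175.222.128/25 -> r0
At r0: longest match for 68.175.222.153 is 68.175.192.0/18 -> LAN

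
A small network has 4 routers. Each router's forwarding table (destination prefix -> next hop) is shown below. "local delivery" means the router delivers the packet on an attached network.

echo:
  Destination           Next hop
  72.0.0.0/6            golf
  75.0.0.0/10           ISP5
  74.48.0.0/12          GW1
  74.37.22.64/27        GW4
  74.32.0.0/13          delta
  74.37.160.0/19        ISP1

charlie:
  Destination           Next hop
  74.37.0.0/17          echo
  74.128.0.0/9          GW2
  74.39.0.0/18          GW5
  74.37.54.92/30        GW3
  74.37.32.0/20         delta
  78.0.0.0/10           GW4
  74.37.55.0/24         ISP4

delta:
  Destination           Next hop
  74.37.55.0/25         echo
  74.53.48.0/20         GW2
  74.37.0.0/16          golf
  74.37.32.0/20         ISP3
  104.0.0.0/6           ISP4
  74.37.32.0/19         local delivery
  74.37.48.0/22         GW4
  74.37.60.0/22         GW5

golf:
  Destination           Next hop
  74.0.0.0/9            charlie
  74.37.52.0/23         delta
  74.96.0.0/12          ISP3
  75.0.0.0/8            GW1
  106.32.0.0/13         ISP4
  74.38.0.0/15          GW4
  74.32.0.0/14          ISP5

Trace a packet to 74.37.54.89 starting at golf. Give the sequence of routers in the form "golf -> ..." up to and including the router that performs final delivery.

At golf: longest match for 74.37.54.89 is 74.0.0.0/9 -> charlie
At charlie: longest match for 74.37.54.89 is 74.37.0.0/17 -> echo
At echo: longest match for 74.37.54.89 is 74.32.0.0/13 -> delta
At delta: longest match for 74.37.54.89 is 74.37.32.0/19 -> local delivery

golf -> charlie -> echo -> delta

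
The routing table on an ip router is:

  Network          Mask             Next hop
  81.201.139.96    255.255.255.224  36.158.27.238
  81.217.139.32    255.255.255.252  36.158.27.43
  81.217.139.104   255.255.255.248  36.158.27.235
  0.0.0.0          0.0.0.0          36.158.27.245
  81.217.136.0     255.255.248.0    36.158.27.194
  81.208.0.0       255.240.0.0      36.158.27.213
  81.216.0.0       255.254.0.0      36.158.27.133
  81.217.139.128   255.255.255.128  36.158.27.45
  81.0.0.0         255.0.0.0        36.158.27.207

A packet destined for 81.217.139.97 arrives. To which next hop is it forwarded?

36.158.27.194

Routes whose prefix contains 81.217.139.97:
  0.0.0.0/0 (default, matches everything) -> 36.158.27.245
  81.0.0.0/8 (81.0.0.0 - 81.255.255.255) -> 36.158.27.207
  81.208.0.0/12 (81.208.0.0 - 81.223.255.255) -> 36.158.27.213
  81.216.0.0/15 (81.216.0.0 - 81.217.255.255) -> 36.158.27.133
  81.217.136.0/21 (81.217.136.0 - 81.217.143.255) -> 36.158.27.194
More-specific entries that do NOT match:
  81.217.139.32/30 (81.217.139.32 - 81.217.139.35) does not contain 81.217.139.97
  81.217.139.104/29 (81.217.139.104 - 81.217.139.111) does not contain 81.217.139.97
  81.201.139.96/27 (81.201.139.96 - 81.201.139.127) does not contain 81.217.139.97
  81.217.139.128/25 (81.217.139.128 - 81.217.139.255) does not contain 81.217.139.97
Longest matching prefix is /21 -> next hop 36.158.27.194.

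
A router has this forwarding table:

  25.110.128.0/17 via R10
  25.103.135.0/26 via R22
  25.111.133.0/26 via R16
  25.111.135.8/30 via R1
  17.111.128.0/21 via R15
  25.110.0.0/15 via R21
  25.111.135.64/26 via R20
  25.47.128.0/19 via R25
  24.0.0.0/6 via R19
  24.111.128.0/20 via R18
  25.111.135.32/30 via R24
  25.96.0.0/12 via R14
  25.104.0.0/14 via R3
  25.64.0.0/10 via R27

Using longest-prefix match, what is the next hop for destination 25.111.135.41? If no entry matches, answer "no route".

Routes whose prefix contains 25.111.135.41:
  24.0.0.0/6 (24.0.0.0 - 27.255.255.255) -> R19
  25.64.0.0/10 (25.64.0.0 - 25.127.255.255) -> R27
  25.96.0.0/12 (25.96.0.0 - 25.111.255.255) -> R14
  25.110.0.0/15 (25.110.0.0 - 25.111.255.255) -> R21
More-specific entries that do NOT match:
  25.111.135.8/30 (25.111.135.8 - 25.111.135.11) does not contain 25.111.135.41
  25.111.135.32/30 (25.111.135.32 - 25.111.135.35) does not contain 25.111.135.41
  25.103.135.0/26 (25.103.135.0 - 25.103.135.63) does not contain 25.111.135.41
  25.111.133.0/26 (25.111.133.0 - 25.111.133.63) does not contain 25.111.135.41
  25.111.135.64/26 (25.111.135.64 - 25.111.135.127) does not contain 25.111.135.41
  17.111.128.0/21 (17.111.128.0 - 17.111.135.255) does not contain 25.111.135.41
  24.111.128.0/20 (24.111.128.0 - 24.111.143.255) does not contain 25.111.135.41
  25.47.128.0/19 (25.47.128.0 - 25.47.159.255) does not contain 25.111.135.41
  25.110.128.0/17 (25.110.128.0 - 25.110.255.255) does not contain 25.111.135.41
Longest matching prefix is /15 -> next hop R21.

R21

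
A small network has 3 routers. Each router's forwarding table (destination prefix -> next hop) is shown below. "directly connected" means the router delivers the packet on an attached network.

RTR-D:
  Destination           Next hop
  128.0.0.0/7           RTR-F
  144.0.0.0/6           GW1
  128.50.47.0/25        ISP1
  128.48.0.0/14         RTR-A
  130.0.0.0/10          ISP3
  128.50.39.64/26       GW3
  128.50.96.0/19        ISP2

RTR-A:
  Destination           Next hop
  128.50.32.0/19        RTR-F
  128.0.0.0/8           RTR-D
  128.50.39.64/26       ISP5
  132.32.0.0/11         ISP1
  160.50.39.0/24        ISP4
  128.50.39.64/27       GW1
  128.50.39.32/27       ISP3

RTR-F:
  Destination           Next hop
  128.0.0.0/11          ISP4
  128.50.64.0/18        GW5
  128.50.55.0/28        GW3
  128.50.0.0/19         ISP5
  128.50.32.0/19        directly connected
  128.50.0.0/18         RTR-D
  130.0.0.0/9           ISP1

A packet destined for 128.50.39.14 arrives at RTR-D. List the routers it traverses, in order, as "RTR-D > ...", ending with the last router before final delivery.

At RTR-D: longest match for 128.50.39.14 is 128.48.0.0/14 -> RTR-A
At RTR-A: longest match for 128.50.39.14 is 128.50.32.0/19 -> RTR-F
At RTR-F: longest match for 128.50.39.14 is 128.50.32.0/19 -> directly connected

RTR-D > RTR-A > RTR-F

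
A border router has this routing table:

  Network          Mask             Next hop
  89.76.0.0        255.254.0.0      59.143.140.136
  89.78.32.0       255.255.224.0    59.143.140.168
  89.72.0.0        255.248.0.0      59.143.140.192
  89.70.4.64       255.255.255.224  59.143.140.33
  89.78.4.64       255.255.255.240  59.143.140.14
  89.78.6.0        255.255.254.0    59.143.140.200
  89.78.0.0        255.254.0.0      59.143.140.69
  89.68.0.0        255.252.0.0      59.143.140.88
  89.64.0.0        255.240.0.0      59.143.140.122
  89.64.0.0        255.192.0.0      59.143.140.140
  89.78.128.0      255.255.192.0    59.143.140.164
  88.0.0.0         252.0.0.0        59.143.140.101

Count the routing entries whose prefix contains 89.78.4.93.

5

Prefixes containing 89.78.4.93:
  88.0.0.0/6 (88.0.0.0 - 91.255.255.255)
  89.64.0.0/10 (89.64.0.0 - 89.127.255.255)
  89.64.0.0/12 (89.64.0.0 - 89.79.255.255)
  89.72.0.0/13 (89.72.0.0 - 89.79.255.255)
  89.78.0.0/15 (89.78.0.0 - 89.79.255.255)
Total matching entries: 5.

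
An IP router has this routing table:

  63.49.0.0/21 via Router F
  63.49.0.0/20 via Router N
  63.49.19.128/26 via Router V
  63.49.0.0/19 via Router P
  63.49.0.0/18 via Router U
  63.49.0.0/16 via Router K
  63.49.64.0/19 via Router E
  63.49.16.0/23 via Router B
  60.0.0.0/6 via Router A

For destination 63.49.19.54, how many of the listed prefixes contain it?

Prefixes containing 63.49.19.54:
  60.0.0.0/6 (60.0.0.0 - 63.255.255.255)
  63.49.0.0/16 (63.49.0.0 - 63.49.255.255)
  63.49.0.0/18 (63.49.0.0 - 63.49.63.255)
  63.49.0.0/19 (63.49.0.0 - 63.49.31.255)
Total matching entries: 4.

4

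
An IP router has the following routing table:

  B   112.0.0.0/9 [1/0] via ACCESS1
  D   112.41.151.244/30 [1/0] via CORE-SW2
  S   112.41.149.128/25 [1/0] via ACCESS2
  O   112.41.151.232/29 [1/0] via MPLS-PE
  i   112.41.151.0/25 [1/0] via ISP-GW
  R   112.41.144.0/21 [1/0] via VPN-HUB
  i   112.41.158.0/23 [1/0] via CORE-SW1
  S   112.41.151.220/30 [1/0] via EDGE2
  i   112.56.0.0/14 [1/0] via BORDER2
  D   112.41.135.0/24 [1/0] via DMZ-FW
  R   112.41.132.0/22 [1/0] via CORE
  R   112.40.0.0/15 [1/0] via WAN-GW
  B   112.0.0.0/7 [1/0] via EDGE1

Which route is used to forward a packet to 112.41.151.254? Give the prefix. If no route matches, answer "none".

Entries matching 112.41.151.254:
  112.0.0.0/7 (112.0.0.0 - 113.255.255.255)
  112.0.0.0/9 (112.0.0.0 - 112.127.255.255)
  112.40.0.0/15 (112.40.0.0 - 112.41.255.255)
  112.41.144.0/21 (112.41.144.0 - 112.41.151.255)
Most specific is 112.41.144.0/21.

112.41.144.0/21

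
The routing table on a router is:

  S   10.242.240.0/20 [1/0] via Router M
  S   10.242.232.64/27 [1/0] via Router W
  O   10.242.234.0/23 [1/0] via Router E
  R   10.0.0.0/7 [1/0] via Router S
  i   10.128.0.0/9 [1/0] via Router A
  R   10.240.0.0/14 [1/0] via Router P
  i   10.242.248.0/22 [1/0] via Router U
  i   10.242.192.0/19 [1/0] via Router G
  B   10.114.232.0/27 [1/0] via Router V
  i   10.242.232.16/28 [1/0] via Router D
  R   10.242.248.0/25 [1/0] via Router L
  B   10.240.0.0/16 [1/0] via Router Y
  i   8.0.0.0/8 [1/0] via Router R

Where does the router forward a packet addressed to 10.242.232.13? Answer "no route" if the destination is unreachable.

Routes whose prefix contains 10.242.232.13:
  10.0.0.0/7 (10.0.0.0 - 11.255.255.255) -> Router S
  10.128.0.0/9 (10.128.0.0 - 10.255.255.255) -> Router A
  10.240.0.0/14 (10.240.0.0 - 10.243.255.255) -> Router P
More-specific entries that do NOT match:
  10.242.232.16/28 (10.242.232.16 - 10.242.232.31) does not contain 10.242.232.13
  10.242.232.64/27 (10.242.232.64 - 10.242.232.95) does not contain 10.242.232.13
  10.114.232.0/27 (10.114.232.0 - 10.114.232.31) does not contain 10.242.232.13
  10.242.248.0/25 (10.242.248.0 - 10.242.248.127) does not contain 10.242.232.13
  10.242.234.0/23 (10.242.234.0 - 10.242.235.255) does not contain 10.242.232.13
  10.242.248.0/22 (10.242.248.0 - 10.242.251.255) does not contain 10.242.232.13
  10.242.240.0/20 (10.242.240.0 - 10.242.255.255) does not contain 10.242.232.13
  10.242.192.0/19 (10.242.192.0 - 10.242.223.255) does not contain 10.242.232.13
  10.240.0.0/16 (10.240.0.0 - 10.240.255.255) does not contain 10.242.232.13
Longest matching prefix is /14 -> next hop Router P.

Router P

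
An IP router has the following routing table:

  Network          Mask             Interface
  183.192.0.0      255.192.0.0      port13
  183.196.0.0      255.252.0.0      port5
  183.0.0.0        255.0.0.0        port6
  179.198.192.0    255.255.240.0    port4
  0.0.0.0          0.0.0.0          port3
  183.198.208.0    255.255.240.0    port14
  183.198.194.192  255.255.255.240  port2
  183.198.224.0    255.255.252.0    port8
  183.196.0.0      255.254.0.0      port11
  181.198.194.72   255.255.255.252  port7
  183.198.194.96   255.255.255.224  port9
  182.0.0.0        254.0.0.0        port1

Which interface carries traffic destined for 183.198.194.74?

Routes whose prefix contains 183.198.194.74:
  0.0.0.0/0 (default, matches everything) -> port3
  182.0.0.0/7 (182.0.0.0 - 183.255.255.255) -> port1
  183.0.0.0/8 (183.0.0.0 - 183.255.255.255) -> port6
  183.192.0.0/10 (183.192.0.0 - 183.255.255.255) -> port13
  183.196.0.0/14 (183.196.0.0 - 183.199.255.255) -> port5
More-specific entries that do NOT match:
  181.198.194.72/30 (181.198.194.72 - 181.198.194.75) does not contain 183.198.194.74
  183.198.194.192/28 (183.198.194.192 - 183.198.194.207) does not contain 183.198.194.74
  183.198.194.96/27 (183.198.194.96 - 183.198.194.127) does not contain 183.198.194.74
  183.198.224.0/22 (183.198.224.0 - 183.198.227.255) does not contain 183.198.194.74
  179.198.192.0/20 (179.198.192.0 - 179.198.207.255) does not contain 183.198.194.74
  183.198.208.0/20 (183.198.208.0 - 183.198.223.255) does not contain 183.198.194.74
  183.196.0.0/15 (183.196.0.0 - 183.197.255.255) does not contain 183.198.194.74
Longest matching prefix is /14 -> interface port5.

port5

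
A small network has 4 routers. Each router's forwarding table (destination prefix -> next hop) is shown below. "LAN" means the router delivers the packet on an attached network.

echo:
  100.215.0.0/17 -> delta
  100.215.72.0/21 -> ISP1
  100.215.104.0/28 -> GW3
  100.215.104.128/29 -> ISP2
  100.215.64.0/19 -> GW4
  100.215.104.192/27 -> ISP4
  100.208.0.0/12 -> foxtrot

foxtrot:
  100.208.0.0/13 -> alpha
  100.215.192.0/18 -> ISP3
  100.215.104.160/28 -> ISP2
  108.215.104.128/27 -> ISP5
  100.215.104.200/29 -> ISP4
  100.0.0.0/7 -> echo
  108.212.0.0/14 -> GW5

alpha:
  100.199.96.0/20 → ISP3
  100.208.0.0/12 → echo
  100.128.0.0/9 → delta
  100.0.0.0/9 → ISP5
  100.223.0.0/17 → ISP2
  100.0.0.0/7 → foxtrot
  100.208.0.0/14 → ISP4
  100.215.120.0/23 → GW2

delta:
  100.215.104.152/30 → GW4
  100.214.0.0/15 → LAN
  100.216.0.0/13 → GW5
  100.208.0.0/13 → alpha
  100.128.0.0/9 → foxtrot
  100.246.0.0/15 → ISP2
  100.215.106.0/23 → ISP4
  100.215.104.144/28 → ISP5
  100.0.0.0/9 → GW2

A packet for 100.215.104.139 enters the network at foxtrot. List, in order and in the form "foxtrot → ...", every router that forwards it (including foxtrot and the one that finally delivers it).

At foxtrot: longest match for 100.215.104.139 is 100.208.0.0/13 -> alpha
At alpha: longest match for 100.215.104.139 is 100.208.0.0/12 -> echo
At echo: longest match for 100.215.104.139 is 100.215.0.0/17 -> delta
At delta: longest match for 100.215.104.139 is 100.214.0.0/15 -> LAN

foxtrot → alpha → echo → delta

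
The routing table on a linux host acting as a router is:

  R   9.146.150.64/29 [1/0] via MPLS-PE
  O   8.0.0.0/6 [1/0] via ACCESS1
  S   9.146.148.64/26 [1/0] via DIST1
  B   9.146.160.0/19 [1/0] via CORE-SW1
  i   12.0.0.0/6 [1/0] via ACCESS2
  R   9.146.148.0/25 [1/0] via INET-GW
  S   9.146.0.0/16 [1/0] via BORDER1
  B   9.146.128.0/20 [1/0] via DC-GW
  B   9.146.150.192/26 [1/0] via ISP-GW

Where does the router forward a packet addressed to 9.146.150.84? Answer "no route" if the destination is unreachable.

Routes whose prefix contains 9.146.150.84:
  8.0.0.0/6 (8.0.0.0 - 11.255.255.255) -> ACCESS1
  9.146.0.0/16 (9.146.0.0 - 9.146.255.255) -> BORDER1
More-specific entries that do NOT match:
  9.146.150.64/29 (9.146.150.64 - 9.146.150.71) does not contain 9.146.150.84
  9.146.148.64/26 (9.146.148.64 - 9.146.148.127) does not contain 9.146.150.84
  9.146.150.192/26 (9.146.150.192 - 9.146.150.255) does not contain 9.146.150.84
  9.146.148.0/25 (9.146.148.0 - 9.146.148.127) does not contain 9.146.150.84
  9.146.128.0/20 (9.146.128.0 - 9.146.143.255) does not contain 9.146.150.84
  9.146.160.0/19 (9.146.160.0 - 9.146.191.255) does not contain 9.146.150.84
Longest matching prefix is /16 -> next hop BORDER1.

BORDER1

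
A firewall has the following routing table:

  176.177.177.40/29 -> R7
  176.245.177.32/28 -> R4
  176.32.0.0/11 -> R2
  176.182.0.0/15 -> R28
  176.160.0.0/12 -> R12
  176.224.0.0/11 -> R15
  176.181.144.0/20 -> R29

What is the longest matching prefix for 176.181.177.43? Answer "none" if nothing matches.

176.181.177.43 is outside every listed prefix and there is no default route.

none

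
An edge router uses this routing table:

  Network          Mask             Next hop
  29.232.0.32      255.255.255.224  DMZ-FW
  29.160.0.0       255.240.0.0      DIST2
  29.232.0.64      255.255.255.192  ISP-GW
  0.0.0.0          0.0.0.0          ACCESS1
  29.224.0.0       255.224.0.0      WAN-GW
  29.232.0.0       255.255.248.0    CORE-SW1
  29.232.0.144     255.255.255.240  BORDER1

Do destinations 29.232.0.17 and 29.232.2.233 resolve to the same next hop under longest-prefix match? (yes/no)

29.232.0.17: longest match 29.232.0.0/21 -> CORE-SW1
29.232.2.233: longest match 29.232.0.0/21 -> CORE-SW1

yes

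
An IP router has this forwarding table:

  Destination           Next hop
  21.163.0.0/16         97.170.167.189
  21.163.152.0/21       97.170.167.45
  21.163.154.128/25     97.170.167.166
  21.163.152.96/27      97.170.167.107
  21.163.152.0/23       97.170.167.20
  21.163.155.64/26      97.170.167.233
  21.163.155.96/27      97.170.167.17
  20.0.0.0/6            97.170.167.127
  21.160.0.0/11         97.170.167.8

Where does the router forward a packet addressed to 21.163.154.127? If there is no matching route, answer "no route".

97.170.167.45

Routes whose prefix contains 21.163.154.127:
  20.0.0.0/6 (20.0.0.0 - 23.255.255.255) -> 97.170.167.127
  21.160.0.0/11 (21.160.0.0 - 21.191.255.255) -> 97.170.167.8
  21.163.0.0/16 (21.163.0.0 - 21.163.255.255) -> 97.170.167.189
  21.163.152.0/21 (21.163.152.0 - 21.163.159.255) -> 97.170.167.45
More-specific entries that do NOT match:
  21.163.152.96/27 (21.163.152.96 - 21.163.152.127) does not contain 21.163.154.127
  21.163.155.96/27 (21.163.155.96 - 21.163.155.127) does not contain 21.163.154.127
  21.163.155.64/26 (21.163.155.64 - 21.163.155.127) does not contain 21.163.154.127
  21.163.154.128/25 (21.163.154.128 - 21.163.154.255) does not contain 21.163.154.127
  21.163.152.0/23 (21.163.152.0 - 21.163.153.255) does not contain 21.163.154.127
Longest matching prefix is /21 -> next hop 97.170.167.45.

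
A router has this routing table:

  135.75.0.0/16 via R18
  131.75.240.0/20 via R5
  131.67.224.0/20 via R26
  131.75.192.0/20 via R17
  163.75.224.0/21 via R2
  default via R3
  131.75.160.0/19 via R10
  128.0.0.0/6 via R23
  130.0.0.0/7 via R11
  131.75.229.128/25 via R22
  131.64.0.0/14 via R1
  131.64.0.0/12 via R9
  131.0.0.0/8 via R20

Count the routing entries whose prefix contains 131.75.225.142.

Prefixes containing 131.75.225.142:
  0.0.0.0/0 (default, matches everything)
  128.0.0.0/6 (128.0.0.0 - 131.255.255.255)
  130.0.0.0/7 (130.0.0.0 - 131.255.255.255)
  131.0.0.0/8 (131.0.0.0 - 131.255.255.255)
  131.64.0.0/12 (131.64.0.0 - 131.79.255.255)
Total matching entries: 5.

5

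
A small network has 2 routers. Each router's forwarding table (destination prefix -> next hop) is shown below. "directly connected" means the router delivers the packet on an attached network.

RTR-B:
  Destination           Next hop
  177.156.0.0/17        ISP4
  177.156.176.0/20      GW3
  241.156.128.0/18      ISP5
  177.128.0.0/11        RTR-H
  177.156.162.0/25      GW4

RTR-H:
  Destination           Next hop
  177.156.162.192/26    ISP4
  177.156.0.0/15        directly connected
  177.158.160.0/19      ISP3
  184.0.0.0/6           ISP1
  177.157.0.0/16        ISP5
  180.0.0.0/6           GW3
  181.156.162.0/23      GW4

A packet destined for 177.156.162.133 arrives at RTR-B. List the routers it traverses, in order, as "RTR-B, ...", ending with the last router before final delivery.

At RTR-B: longest match for 177.156.162.133 is 177.128.0.0/11 -> RTR-H
At RTR-H: longest match for 177.156.162.133 is 177.156.0.0/15 -> directly connected

RTR-B, RTR-H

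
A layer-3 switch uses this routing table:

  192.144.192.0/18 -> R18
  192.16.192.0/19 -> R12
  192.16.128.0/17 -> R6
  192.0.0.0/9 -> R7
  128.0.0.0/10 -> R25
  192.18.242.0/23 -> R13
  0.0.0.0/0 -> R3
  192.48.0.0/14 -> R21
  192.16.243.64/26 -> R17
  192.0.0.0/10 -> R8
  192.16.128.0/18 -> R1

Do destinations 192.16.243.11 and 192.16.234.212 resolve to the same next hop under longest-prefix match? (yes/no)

yes

192.16.243.11: longest match 192.16.128.0/17 -> R6
192.16.234.212: longest match 192.16.128.0/17 -> R6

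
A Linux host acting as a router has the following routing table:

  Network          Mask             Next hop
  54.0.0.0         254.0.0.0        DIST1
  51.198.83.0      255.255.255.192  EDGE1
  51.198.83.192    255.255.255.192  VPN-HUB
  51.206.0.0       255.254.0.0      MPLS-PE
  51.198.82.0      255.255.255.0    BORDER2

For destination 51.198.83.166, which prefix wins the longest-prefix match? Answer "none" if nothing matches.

51.198.83.166 is outside every listed prefix and there is no default route.

none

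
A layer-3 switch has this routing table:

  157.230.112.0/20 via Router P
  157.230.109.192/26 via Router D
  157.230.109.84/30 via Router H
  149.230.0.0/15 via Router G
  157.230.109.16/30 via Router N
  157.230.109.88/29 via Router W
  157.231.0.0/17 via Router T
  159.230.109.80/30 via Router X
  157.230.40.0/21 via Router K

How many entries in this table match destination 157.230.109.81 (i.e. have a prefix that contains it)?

No listed prefix contains 157.230.109.81.
Total matching entries: 0.

0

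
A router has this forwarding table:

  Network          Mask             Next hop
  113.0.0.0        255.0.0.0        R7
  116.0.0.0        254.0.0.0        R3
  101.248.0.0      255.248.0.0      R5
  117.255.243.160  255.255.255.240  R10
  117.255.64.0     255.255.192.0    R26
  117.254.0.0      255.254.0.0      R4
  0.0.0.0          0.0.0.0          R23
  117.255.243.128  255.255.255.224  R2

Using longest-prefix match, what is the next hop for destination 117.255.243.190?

R4

Routes whose prefix contains 117.255.243.190:
  0.0.0.0/0 (default, matches everything) -> R23
  116.0.0.0/7 (116.0.0.0 - 117.255.255.255) -> R3
  117.254.0.0/15 (117.254.0.0 - 117.255.255.255) -> R4
More-specific entries that do NOT match:
  117.255.243.160/28 (117.255.243.160 - 117.255.243.175) does not contain 117.255.243.190
  117.255.243.128/27 (117.255.243.128 - 117.255.243.159) does not contain 117.255.243.190
  117.255.64.0/18 (117.255.64.0 - 117.255.127.255) does not contain 117.255.243.190
Longest matching prefix is /15 -> next hop R4.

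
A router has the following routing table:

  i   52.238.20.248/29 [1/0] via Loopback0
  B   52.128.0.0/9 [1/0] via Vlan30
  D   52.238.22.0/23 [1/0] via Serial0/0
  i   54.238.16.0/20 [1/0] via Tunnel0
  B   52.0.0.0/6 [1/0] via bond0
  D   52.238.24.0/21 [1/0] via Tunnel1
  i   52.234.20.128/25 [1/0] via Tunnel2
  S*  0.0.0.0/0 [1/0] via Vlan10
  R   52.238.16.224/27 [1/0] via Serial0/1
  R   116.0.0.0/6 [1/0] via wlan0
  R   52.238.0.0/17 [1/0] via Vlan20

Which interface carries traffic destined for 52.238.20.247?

Routes whose prefix contains 52.238.20.247:
  0.0.0.0/0 (default, matches everything) -> Vlan10
  52.0.0.0/6 (52.0.0.0 - 55.255.255.255) -> bond0
  52.128.0.0/9 (52.128.0.0 - 52.255.255.255) -> Vlan30
  52.238.0.0/17 (52.238.0.0 - 52.238.127.255) -> Vlan20
More-specific entries that do NOT match:
  52.238.20.248/29 (52.238.20.248 - 52.238.20.255) does not contain 52.238.20.247
  52.238.16.224/27 (52.238.16.224 - 52.238.16.255) does not contain 52.238.20.247
  52.234.20.128/25 (52.234.20.128 - 52.234.20.255) does not contain 52.238.20.247
  52.238.22.0/23 (52.238.22.0 - 52.238.23.255) does not contain 52.238.20.247
  52.238.24.0/21 (52.238.24.0 - 52.238.31.255) does not contain 52.238.20.247
  54.238.16.0/20 (54.238.16.0 - 54.238.31.255) does not contain 52.238.20.247
Longest matching prefix is /17 -> interface Vlan20.

Vlan20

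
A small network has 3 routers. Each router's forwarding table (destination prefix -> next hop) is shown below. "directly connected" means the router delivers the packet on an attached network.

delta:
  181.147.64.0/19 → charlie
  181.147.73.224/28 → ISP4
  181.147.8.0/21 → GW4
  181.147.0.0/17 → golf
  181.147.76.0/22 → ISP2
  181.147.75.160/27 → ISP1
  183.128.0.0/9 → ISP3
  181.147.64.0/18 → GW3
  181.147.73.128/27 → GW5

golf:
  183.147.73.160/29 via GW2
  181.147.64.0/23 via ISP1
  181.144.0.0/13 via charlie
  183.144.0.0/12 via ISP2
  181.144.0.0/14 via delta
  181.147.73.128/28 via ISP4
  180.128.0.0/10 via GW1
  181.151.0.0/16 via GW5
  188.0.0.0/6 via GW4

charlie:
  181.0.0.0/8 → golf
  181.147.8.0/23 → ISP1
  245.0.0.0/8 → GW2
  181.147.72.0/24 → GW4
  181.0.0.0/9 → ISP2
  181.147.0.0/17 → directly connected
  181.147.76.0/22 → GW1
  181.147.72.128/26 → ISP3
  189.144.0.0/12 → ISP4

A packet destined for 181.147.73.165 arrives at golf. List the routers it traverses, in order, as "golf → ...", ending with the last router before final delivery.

golf → delta → charlie

At golf: longest match for 181.147.73.165 is 181.144.0.0/14 -> delta
At delta: longest match for 181.147.73.165 is 181.147.64.0/19 -> charlie
At charlie: longest match for 181.147.73.165 is 181.147.0.0/17 -> directly connected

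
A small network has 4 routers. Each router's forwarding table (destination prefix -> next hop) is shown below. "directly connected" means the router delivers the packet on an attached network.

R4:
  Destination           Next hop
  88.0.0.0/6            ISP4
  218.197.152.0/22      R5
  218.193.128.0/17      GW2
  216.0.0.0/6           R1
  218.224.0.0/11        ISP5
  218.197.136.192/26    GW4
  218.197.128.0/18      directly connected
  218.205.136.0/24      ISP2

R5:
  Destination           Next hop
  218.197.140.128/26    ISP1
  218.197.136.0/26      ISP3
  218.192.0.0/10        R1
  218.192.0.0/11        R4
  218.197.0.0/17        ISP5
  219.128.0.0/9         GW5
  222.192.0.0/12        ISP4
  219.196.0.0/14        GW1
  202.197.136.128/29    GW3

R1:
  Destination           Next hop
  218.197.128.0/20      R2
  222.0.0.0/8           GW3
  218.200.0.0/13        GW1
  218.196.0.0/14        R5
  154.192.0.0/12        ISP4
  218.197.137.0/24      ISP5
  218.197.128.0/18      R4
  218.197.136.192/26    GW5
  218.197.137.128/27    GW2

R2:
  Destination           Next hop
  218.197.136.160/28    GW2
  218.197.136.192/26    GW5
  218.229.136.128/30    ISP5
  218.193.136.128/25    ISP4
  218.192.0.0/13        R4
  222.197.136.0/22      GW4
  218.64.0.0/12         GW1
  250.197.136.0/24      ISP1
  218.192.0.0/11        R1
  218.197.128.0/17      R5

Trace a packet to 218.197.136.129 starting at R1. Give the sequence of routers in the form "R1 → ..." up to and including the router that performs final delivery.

At R1: longest match for 218.197.136.129 is 218.197.128.0/20 -> R2
At R2: longest match for 218.197.136.129 is 218.197.128.0/17 -> R5
At R5: longest match for 218.197.136.129 is 218.192.0.0/11 -> R4
At R4: longest match for 218.197.136.129 is 218.197.128.0/18 -> directly connected

R1 → R2 → R5 → R4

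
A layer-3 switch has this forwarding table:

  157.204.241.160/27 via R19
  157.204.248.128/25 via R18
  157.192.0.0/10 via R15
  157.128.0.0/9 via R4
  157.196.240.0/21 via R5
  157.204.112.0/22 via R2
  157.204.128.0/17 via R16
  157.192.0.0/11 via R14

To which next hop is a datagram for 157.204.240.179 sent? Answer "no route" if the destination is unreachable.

R16

Routes whose prefix contains 157.204.240.179:
  157.128.0.0/9 (157.128.0.0 - 157.255.255.255) -> R4
  157.192.0.0/10 (157.192.0.0 - 157.255.255.255) -> R15
  157.192.0.0/11 (157.192.0.0 - 157.223.255.255) -> R14
  157.204.128.0/17 (157.204.128.0 - 157.204.255.255) -> R16
More-specific entries that do NOT match:
  157.204.241.160/27 (157.204.241.160 - 157.204.241.191) does not contain 157.204.240.179
  157.204.248.128/25 (157.204.248.128 - 157.204.248.255) does not contain 157.204.240.179
  157.204.112.0/22 (157.204.112.0 - 157.204.115.255) does not contain 157.204.240.179
  157.196.240.0/21 (157.196.240.0 - 157.196.247.255) does not contain 157.204.240.179
Longest matching prefix is /17 -> next hop R16.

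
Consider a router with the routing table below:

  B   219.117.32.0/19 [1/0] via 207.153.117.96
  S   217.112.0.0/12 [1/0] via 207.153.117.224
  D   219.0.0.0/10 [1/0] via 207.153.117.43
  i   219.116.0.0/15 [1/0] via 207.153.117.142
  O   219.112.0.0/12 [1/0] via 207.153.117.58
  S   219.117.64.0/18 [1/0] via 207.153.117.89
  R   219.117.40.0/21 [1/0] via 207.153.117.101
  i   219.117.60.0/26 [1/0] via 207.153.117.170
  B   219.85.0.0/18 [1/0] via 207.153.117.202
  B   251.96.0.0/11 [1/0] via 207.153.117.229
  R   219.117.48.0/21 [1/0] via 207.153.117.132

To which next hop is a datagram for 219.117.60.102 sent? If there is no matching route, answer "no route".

207.153.117.96

Routes whose prefix contains 219.117.60.102:
  219.112.0.0/12 (219.112.0.0 - 219.127.255.255) -> 207.153.117.58
  219.116.0.0/15 (219.116.0.0 - 219.117.255.255) -> 207.153.117.142
  219.117.32.0/19 (219.117.32.0 - 219.117.63.255) -> 207.153.117.96
More-specific entries that do NOT match:
  219.117.60.0/26 (219.117.60.0 - 219.117.60.63) does not contain 219.117.60.102
  219.117.40.0/21 (219.117.40.0 - 219.117.47.255) does not contain 219.117.60.102
  219.117.48.0/21 (219.117.48.0 - 219.117.55.255) does not contain 219.117.60.102
Longest matching prefix is /19 -> next hop 207.153.117.96.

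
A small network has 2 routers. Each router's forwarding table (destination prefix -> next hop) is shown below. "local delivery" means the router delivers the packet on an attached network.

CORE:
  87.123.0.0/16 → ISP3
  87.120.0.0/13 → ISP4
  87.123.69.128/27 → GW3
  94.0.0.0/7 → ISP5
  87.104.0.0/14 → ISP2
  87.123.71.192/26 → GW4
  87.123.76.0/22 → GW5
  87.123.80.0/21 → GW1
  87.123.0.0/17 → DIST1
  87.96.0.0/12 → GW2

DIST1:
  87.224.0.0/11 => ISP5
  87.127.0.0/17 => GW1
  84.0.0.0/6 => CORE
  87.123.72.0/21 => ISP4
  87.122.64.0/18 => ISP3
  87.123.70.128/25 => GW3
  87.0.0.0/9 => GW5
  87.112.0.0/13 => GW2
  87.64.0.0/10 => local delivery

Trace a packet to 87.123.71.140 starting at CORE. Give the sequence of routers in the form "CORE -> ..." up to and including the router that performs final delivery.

At CORE: longest match for 87.123.71.140 is 87.123.0.0/17 -> DIST1
At DIST1: longest match for 87.123.71.140 is 87.64.0.0/10 -> local delivery

CORE -> DIST1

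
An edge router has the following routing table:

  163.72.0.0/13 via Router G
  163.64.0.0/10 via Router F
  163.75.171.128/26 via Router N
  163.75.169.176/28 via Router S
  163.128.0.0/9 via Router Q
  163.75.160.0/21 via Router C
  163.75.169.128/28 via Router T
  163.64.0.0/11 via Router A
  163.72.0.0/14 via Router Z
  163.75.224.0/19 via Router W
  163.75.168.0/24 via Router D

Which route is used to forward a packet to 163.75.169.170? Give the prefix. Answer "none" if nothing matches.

163.72.0.0/14

Entries matching 163.75.169.170:
  163.64.0.0/10 (163.64.0.0 - 163.127.255.255)
  163.64.0.0/11 (163.64.0.0 - 163.95.255.255)
  163.72.0.0/13 (163.72.0.0 - 163.79.255.255)
  163.72.0.0/14 (163.72.0.0 - 163.75.255.255)
Most specific is 163.72.0.0/14.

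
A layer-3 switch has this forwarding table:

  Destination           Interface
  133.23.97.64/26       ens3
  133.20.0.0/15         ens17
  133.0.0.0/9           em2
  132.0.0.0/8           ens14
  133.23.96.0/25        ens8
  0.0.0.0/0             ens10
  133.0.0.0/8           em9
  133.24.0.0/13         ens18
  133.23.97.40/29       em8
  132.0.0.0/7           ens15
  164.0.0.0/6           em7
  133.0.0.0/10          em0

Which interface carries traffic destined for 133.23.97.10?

em0

Routes whose prefix contains 133.23.97.10:
  0.0.0.0/0 (default, matches everything) -> ens10
  132.0.0.0/7 (132.0.0.0 - 133.255.255.255) -> ens15
  133.0.0.0/8 (133.0.0.0 - 133.255.255.255) -> em9
  133.0.0.0/9 (133.0.0.0 - 133.127.255.255) -> em2
  133.0.0.0/10 (133.0.0.0 - 133.63.255.255) -> em0
More-specific entries that do NOT match:
  133.23.97.40/29 (133.23.97.40 - 133.23.97.47) does not contain 133.23.97.10
  133.23.97.64/26 (133.23.97.64 - 133.23.97.127) does not contain 133.23.97.10
  133.23.96.0/25 (133.23.96.0 - 133.23.96.127) does not contain 133.23.97.10
  133.20.0.0/15 (133.20.0.0 - 133.21.255.255) does not contain 133.23.97.10
  133.24.0.0/13 (133.24.0.0 - 133.31.255.255) does not contain 133.23.97.10
Longest matching prefix is /10 -> interface em0.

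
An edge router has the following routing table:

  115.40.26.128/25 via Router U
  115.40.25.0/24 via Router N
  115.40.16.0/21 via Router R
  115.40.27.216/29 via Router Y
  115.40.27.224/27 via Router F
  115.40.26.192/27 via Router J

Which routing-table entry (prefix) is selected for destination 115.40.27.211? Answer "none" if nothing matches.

none

115.40.27.211 is outside every listed prefix and there is no default route.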